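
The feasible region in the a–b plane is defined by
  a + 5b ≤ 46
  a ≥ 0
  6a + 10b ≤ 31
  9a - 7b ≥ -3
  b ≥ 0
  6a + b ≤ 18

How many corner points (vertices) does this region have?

Pairwise boundary intersections that survive every other constraint:
  (0, 3/7)
  (0, 0)
  (17/12, 9/4)
  (149/54, 13/9)
  (3, 0)

5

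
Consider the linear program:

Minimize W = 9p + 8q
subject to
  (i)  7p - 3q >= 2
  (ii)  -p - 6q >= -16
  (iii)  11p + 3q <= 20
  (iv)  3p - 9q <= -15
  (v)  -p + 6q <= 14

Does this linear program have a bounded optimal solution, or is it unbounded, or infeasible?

Corner points and W = 9p + 8q:
  (11/9, 59/27) → W = 769/27
  (7/6, 37/18) → W = 485/18
  (5/4, 25/12) → W = 335/12
The feasible region has finitely many vertices and no improving ray; the minimum is 485/18 at (7/6, 37/18).

bounded optimum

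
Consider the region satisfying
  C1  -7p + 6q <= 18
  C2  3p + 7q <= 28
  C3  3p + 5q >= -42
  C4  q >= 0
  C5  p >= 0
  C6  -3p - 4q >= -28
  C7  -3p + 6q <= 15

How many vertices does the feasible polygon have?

4

Intersecting each pair of boundary lines and keeping only the points that satisfy every inequality leaves:
  (28/3, 0)
  (21/13, 43/13)
  (0, 0)
  (0, 5/2)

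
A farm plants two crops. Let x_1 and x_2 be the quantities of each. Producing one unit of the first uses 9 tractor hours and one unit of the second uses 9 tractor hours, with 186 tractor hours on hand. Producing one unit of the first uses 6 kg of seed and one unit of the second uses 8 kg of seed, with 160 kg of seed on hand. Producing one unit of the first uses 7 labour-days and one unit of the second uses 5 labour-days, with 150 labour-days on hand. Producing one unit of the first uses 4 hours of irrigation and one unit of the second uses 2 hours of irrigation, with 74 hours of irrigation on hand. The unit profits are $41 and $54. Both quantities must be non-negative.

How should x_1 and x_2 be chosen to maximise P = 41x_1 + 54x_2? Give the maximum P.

x_1 = 8/3, x_2 = 18, maximum P = 3244/3

Feasible corners and P = 41x_1 + 54x_2:
  (0, 0) → P = 0
  (0, 20) → P = 1080
  (37/2, 0) → P = 1517/2
  (8/3, 18) → P = 3244/3
  (49/3, 13/3) → P = 2711/3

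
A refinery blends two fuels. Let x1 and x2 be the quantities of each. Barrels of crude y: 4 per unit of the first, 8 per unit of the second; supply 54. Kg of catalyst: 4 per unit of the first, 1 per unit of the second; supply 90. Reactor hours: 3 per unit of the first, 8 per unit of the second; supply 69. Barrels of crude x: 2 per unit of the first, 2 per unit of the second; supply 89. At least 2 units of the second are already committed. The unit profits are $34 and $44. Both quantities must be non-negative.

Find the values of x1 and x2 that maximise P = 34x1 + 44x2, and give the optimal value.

Corner points and P = 34x1 + 44x2:
  (0, 27/4) → P = 297
  (0, 2) → P = 88
  (19/2, 2) → P = 411

At the optimal vertex, 4x1 + 8x2 = 54 and x2 = 2.
Solving simultaneously gives x1 = 19/2, x2 = 2.

x1 = 19/2, x2 = 2, maximum P = 411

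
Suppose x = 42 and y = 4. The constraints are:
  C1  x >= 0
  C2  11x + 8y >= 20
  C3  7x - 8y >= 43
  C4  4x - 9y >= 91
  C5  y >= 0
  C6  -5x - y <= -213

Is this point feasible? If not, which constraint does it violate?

feasible

C1: 42 ≥ 0 ✓
C2: 494 ≥ 20 ✓
C3: 262 ≥ 43 ✓
C4: 132 ≥ 91 ✓
C5: 4 ≥ 0 ✓
C6: -214 ≤ -213 ✓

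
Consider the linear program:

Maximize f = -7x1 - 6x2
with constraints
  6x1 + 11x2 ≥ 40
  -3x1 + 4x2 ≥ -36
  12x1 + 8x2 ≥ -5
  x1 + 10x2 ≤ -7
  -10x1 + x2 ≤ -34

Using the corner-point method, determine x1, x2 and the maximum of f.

x1 = 477/49, x2 = -82/49, maximum f = -2847/49

Extreme points and f = -7x1 - 6x2:
  (556/57, -32/19) → f = -3316/57
  (477/49, -82/49) → f = -2847/49
  (166/17, -57/34) → f = -991/17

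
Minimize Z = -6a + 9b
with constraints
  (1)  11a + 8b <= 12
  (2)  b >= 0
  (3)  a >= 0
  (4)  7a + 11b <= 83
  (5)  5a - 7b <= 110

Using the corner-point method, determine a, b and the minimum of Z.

At the optimal vertex, 11a + 8b = 12 and b = 0.
Solving simultaneously gives a = 12/11, b = 0.

a = 12/11, b = 0, minimum Z = -72/11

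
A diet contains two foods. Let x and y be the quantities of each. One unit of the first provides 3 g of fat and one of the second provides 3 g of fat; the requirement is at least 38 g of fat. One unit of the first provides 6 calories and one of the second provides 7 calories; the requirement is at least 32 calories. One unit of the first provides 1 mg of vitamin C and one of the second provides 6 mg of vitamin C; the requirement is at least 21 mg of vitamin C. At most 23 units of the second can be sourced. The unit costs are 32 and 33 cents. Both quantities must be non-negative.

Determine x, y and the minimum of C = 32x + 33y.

x = 11, y = 5/3, minimum C = 407

Extreme points and C = 32x + 33y:
  (0, 38/3) → C = 418
  (0, 23) → C = 759
  (21, 0) → C = 672
  (11, 5/3) → C = 407
The feasible region is unbounded (it extends along (1, 0)), but C strictly increases along every unbounded feasible direction, so there is no improving ray and the minimum is attained at a vertex.

At the optimal vertex, 3x + 3y = 38 and x + 6y = 21.
Solving simultaneously gives x = 11, y = 5/3.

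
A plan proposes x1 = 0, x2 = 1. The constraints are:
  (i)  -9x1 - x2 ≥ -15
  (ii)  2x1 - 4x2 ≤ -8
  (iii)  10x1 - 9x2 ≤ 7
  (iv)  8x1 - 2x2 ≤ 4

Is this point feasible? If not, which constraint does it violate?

Constraint (ii): 2x1 - 4x2 = -4, which is not ≤ -8. All other constraints are satisfied.

not feasible — violates (ii)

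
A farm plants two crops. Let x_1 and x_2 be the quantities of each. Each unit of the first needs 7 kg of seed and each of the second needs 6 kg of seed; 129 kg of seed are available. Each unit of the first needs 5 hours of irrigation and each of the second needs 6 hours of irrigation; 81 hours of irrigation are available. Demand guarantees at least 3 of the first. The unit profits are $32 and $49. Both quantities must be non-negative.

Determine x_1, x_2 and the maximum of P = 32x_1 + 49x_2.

x_1 = 3, x_2 = 11, maximum P = 635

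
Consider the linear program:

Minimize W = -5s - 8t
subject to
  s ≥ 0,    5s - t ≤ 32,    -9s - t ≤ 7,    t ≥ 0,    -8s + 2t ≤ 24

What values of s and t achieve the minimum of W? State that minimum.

Corner points and W = -5s - 8t:
  (0, 0) → W = 0
  (0, 12) → W = -96
  (32/5, 0) → W = -32
  (44, 188) → W = -1724

At the optimal vertex, 5s - t = 32 and -8s + 2t = 24.
Solving simultaneously gives s = 44, t = 188.

s = 44, t = 188, minimum W = -1724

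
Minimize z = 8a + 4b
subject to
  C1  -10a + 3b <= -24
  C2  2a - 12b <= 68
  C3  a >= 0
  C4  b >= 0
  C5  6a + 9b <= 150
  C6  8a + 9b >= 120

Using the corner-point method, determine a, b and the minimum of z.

a = 96/19, b = 168/19, minimum z = 1440/19

Vertices and z = 8a + 4b:
  (37/6, 113/9) → z = 896/9
  (96/19, 168/19) → z = 1440/19
  (25, 0) → z = 200
  (15, 0) → z = 120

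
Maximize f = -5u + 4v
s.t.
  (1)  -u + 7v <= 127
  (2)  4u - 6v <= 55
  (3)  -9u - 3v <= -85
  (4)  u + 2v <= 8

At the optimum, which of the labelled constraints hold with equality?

Feasible corners and f = -5u + 4v:
  (225/22, -155/66) → f = -3995/66
  (79/7, -23/14) → f = -63
  (146/15, -13/15) → f = -782/15

The maximum is at (146/15, -13/15). Substituting into each constraint, equality holds for (3) and (4); the remaining constraints have slack.

(3) and (4)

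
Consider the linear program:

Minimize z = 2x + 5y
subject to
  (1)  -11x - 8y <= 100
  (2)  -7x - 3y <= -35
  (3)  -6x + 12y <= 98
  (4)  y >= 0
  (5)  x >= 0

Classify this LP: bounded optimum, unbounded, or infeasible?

Corner points and z = 2x + 5y:
  (21/17, 448/51) → z = 2366/51
  (5, 0) → z = 10
The feasible region has finitely many vertices and no improving ray; the minimum is 10 at (5, 0).

bounded optimum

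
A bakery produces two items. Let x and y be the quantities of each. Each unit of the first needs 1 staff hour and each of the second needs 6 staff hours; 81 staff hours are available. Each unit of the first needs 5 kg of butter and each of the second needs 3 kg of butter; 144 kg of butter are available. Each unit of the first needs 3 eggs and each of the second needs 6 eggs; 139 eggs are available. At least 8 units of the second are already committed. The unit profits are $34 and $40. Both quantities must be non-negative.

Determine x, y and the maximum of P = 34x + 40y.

Vertices and P = 34x + 40y:
  (0, 27/2) → P = 540
  (0, 8) → P = 320
  (23, 29/3) → P = 3506/3
  (24, 8) → P = 1136

The binding constraints are x + 6y = 81 and 5x + 3y = 144.
Solving simultaneously gives x = 23, y = 29/3.

x = 23, y = 29/3, maximum P = 3506/3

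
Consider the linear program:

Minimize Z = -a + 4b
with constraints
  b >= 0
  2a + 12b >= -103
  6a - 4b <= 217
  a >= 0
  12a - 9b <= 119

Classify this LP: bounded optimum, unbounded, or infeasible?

Feasible corners and Z = -a + 4b:
  (0, 0) → Z = 0
  (119/12, 0) → Z = -119/12
  (1477/6, 315) → Z = 6083/6
The feasible region has finitely many vertices and no improving ray; the minimum is -119/12 at (119/12, 0).

bounded optimum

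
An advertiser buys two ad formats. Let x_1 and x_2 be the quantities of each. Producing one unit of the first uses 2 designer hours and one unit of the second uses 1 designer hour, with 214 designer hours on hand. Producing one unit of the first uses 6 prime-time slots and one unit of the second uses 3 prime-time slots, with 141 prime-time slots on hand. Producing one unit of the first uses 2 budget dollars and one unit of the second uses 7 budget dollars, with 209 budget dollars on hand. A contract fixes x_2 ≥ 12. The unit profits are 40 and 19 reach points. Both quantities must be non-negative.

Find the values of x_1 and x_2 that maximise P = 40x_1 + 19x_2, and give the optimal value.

Corner points and P = 40x_1 + 19x_2:
  (0, 209/7) → P = 3971/7
  (0, 12) → P = 228
  (10, 27) → P = 913
  (35/2, 12) → P = 928

x_1 = 35/2, x_2 = 12, maximum P = 928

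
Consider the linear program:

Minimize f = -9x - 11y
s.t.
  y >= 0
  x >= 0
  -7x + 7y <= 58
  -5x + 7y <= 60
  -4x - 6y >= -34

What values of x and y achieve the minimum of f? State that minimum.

x = 17/2, y = 0, minimum f = -153/2

Feasible corners and f = -9x - 11y:
  (0, 0) → f = 0
  (17/2, 0) → f = -153/2
  (0, 17/3) → f = -187/3

The optimum lies where y = 0 and -4x - 6y = -34.
Solving simultaneously gives x = 17/2, y = 0.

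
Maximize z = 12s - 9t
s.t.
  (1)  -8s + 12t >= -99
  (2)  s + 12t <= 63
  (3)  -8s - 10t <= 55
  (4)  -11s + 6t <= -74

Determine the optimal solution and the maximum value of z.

s = 18, t = 15/4, maximum z = 729/4

Extreme points and z = 12s - 9t:
  (18, 15/4) → z = 729/4
  (7/2, -71/12) → z = 381/4
  (211/23, 619/138) → z = 3207/46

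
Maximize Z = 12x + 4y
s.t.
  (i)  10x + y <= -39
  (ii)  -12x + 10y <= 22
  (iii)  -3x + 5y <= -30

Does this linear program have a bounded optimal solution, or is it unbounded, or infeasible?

Extreme points and Z = 12x + 4y:
  (-165/53, -417/53) → Z = -3648/53
  (-41/3, -71/5) → Z = -1104/5
The feasible region has finitely many vertices and no improving ray; the maximum is -3648/53 at (-165/53, -417/53).

bounded optimum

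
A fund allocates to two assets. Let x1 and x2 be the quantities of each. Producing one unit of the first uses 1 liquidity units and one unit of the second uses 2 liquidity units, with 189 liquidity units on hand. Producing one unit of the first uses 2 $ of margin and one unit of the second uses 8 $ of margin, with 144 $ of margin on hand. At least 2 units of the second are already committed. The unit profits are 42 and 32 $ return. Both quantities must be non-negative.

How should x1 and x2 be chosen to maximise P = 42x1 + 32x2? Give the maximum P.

x1 = 64, x2 = 2, maximum P = 2752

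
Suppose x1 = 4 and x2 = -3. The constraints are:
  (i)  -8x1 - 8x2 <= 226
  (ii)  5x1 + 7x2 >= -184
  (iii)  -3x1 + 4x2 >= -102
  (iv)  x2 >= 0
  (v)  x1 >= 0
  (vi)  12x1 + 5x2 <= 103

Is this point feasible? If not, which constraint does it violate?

not feasible — violates (iv)

Constraint (iv): x2 = -3, which is not ≥ 0. All other constraints are satisfied.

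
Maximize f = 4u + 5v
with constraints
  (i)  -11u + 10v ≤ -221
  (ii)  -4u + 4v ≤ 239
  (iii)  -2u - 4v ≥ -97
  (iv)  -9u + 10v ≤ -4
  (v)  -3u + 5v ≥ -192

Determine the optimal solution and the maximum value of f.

u = 1253/22, v = -93/22, maximum f = 4547/22

Feasible corners and f = 4u + 5v:
  (927/32, 625/64) → f = 10541/64
  (-163/5, -1449/25) → f = -2101/5
  (1253/22, -93/22) → f = 4547/22

At the optimal vertex, -2u - 4v = -97 and -3u + 5v = -192.
Solving simultaneously gives u = 1253/22, v = -93/22.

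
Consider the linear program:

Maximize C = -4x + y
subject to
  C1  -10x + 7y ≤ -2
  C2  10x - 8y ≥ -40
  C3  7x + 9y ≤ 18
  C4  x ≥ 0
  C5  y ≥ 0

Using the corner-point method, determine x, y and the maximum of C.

x = 1/5, y = 0, maximum C = -4/5

Feasible corners and C = -4x + y:
  (144/139, 166/139) → C = -410/139
  (1/5, 0) → C = -4/5
  (18/7, 0) → C = -72/7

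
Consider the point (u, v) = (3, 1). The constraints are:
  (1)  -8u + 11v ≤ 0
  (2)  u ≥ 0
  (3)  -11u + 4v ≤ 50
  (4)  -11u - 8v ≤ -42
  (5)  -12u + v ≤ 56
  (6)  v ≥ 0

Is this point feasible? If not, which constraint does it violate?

not feasible — violates (4)

Constraint (4): -11u - 8v = -41, which is not ≤ -42. All other constraints are satisfied.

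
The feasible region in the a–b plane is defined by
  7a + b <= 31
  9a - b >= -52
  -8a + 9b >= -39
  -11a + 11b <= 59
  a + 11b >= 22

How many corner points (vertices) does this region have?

Of the 10 pairwise boundary intersections, those satisfying every inequality are:
  (141/44, 377/44)
  (319/76, 123/76)
  (-37/12, 301/132)

3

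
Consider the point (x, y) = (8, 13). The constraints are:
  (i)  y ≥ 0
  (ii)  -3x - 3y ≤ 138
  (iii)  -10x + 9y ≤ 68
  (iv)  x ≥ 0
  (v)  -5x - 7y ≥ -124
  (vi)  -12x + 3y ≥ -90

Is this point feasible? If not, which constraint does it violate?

Constraint (v): -5x - 7y = -131, which is not ≥ -124. All other constraints are satisfied.

not feasible — violates (v)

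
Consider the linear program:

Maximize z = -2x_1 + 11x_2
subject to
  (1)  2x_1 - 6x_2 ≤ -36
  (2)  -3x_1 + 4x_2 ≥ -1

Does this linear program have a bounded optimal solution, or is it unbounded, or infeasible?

unbounded

From the feasible point (15, 11), moving in the direction (4, 3) keeps every constraint satisfied while z increases without bound.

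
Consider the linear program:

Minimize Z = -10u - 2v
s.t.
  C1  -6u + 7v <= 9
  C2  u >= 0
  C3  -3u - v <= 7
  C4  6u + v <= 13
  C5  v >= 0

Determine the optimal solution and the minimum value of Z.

Extreme points and Z = -10u - 2v:
  (0, 9/7) → Z = -18/7
  (41/24, 11/4) → Z = -271/12
  (0, 0) → Z = 0
  (13/6, 0) → Z = -65/3

u = 41/24, v = 11/4, minimum Z = -271/12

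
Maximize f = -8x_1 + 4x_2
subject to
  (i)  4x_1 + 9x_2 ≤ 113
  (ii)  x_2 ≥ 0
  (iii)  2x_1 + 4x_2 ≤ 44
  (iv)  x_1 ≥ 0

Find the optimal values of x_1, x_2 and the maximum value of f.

x_1 = 0, x_2 = 11, maximum f = 44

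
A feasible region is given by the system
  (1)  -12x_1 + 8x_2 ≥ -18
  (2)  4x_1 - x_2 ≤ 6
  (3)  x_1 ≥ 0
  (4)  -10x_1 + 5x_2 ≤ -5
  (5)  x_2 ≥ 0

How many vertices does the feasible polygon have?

Of the 10 pairwise boundary intersections, those satisfying every inequality are:
  (3/2, 0)
  (5/2, 4)
  (1/2, 0)

3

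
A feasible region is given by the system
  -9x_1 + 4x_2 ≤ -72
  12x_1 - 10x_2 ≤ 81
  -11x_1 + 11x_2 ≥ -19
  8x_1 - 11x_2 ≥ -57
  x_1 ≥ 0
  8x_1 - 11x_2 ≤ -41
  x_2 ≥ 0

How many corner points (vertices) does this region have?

4

Of the 20 pairwise boundary intersections, those satisfying every inequality are:
  (1020/67, 1089/67)
  (956/67, 945/67)
  (76/3, 779/33)
  (20, 201/11)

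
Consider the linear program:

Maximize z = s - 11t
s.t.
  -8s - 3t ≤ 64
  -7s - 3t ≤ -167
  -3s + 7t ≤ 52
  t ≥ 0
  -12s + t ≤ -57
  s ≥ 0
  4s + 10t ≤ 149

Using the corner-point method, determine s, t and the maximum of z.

Corner points and z = s - 11t:
  (167/7, 0) → z = 167/7
  (1223/58, 375/58) → z = -1451/29
  (149/4, 0) → z = 149/4

s = 149/4, t = 0, maximum z = 149/4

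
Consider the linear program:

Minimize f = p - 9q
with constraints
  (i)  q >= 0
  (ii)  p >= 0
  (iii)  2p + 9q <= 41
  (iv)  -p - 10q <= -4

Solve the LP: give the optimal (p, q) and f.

p = 0, q = 41/9, minimum f = -41

Feasible corners and f = p - 9q:
  (41/2, 0) → f = 41/2
  (4, 0) → f = 4
  (0, 41/9) → f = -41
  (0, 2/5) → f = -18/5

The binding constraints are p = 0 and 2p + 9q = 41.
Solving simultaneously gives p = 0, q = 41/9.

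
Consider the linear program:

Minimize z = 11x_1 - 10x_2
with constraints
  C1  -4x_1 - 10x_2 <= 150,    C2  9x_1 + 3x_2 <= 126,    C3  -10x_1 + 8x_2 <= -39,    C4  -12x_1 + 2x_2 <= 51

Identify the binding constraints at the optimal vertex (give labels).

Feasible corners and z = 11x_1 - 10x_2:
  (285/13, -309/13) → z = 6225/13
  (-135/22, -138/11) → z = 1275/22
  (375/34, 303/34) → z = 1095/34

The minimum is at (375/34, 303/34). Substituting into each constraint, equality holds for C2 and C3; the remaining constraints have slack.

C2 and C3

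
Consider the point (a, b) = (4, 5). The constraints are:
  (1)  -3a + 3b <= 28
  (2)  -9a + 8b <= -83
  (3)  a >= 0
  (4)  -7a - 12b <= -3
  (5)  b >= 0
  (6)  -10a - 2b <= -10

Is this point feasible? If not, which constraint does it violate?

Constraint (2): -9a + 8b = 4, which is not ≤ -83. All other constraints are satisfied.

not feasible — violates (2)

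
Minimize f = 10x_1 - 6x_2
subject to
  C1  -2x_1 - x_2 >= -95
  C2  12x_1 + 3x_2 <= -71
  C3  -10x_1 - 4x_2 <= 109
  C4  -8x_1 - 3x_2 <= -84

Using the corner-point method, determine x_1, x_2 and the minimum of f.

Feasible corners and f = 10x_1 - 6x_2:
  (-178/3, 641/3) → f = -5626/3
  (-201/2, 296) → f = -2781
  (-155/4, 394/3) → f = -2351/2

x_1 = -201/2, x_2 = 296, minimum f = -2781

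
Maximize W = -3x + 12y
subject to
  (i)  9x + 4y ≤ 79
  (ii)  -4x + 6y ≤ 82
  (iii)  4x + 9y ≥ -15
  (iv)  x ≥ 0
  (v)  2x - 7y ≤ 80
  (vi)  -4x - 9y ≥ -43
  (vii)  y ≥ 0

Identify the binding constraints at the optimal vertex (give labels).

(iv) and (vi)

Extreme points and W = -3x + 12y:
  (539/65, 71/65) → W = -153/13
  (79/9, 0) → W = -79/3
  (0, 43/9) → W = 172/3
  (0, 0) → W = 0

The maximum is at (0, 43/9). Substituting into each constraint, equality holds for (iv) and (vi); the remaining constraints have slack.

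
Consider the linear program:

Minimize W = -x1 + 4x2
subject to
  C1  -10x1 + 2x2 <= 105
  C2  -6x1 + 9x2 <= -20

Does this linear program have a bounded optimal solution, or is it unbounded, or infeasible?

unbounded

From the feasible point (-985/78, -415/39), moving in the direction (-2, -10) keeps every constraint satisfied while W decreases without bound.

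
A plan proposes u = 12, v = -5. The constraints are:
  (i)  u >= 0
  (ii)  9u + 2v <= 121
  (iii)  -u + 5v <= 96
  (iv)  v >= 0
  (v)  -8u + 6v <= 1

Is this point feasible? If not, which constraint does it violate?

not feasible — violates (iv)

Constraint (iv): v = -5, which is not ≥ 0. All other constraints are satisfied.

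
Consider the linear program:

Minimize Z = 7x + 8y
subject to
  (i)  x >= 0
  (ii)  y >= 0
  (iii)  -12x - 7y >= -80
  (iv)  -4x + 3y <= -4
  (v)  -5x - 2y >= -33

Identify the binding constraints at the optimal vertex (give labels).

(ii) and (iv)

Extreme points and Z = 7x + 8y:
  (1, 0) → Z = 7
  (33/5, 0) → Z = 231/5
  (67/16, 17/4) → Z = 1013/16
  (71/11, 4/11) → Z = 529/11

The minimum is at (1, 0). Substituting into each constraint, equality holds for (ii) and (iv); the remaining constraints have slack.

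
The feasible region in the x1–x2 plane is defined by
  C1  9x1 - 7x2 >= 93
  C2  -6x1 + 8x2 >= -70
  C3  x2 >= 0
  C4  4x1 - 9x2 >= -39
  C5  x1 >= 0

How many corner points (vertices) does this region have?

4

Pairwise boundary intersections that survive every other constraint:
  (31/3, 0)
  (1110/53, 723/53)
  (35/3, 0)
  (471/11, 257/11)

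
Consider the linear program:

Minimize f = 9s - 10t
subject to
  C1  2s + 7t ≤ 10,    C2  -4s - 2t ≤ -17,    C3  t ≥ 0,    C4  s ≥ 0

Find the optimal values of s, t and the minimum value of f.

Feasible corners and f = 9s - 10t:
  (33/8, 1/4) → f = 277/8
  (5, 0) → f = 45
  (17/4, 0) → f = 153/4

At the optimal vertex, 2s + 7t = 10 and -4s - 2t = -17.
Solving simultaneously gives s = 33/8, t = 1/4.

s = 33/8, t = 1/4, minimum f = 277/8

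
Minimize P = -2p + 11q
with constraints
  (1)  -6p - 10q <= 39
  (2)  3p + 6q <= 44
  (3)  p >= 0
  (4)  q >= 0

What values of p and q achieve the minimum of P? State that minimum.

p = 44/3, q = 0, minimum P = -88/3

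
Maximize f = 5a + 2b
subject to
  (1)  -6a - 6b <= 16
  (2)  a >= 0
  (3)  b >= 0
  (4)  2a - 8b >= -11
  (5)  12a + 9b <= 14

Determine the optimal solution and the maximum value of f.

a = 7/6, b = 0, maximum f = 35/6

Corner points and f = 5a + 2b:
  (0, 0) → f = 0
  (0, 11/8) → f = 11/4
  (7/6, 0) → f = 35/6
  (13/114, 80/57) → f = 385/114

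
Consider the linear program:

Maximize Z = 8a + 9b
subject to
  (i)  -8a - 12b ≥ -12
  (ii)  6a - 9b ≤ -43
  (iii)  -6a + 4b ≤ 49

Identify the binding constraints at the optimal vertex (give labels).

Feasible corners and Z = 8a + 9b:
  (-17/6, 26/9) → Z = 10/3
  (-135/26, 58/13) → Z = -18/13
  (-269/30, -6/5) → Z = -1238/15

The maximum is at (-17/6, 26/9). Substituting into each constraint, equality holds for (i) and (ii); the remaining constraints have slack.

(i) and (ii)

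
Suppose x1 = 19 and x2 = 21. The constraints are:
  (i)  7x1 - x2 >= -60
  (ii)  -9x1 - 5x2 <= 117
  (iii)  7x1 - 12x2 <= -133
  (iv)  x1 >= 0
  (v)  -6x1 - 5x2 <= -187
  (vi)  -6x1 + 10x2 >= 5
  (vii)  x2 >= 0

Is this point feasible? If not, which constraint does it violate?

not feasible — violates (iii)

Constraint (iii): 7x1 - 12x2 = -119, which is not ≤ -133. All other constraints are satisfied.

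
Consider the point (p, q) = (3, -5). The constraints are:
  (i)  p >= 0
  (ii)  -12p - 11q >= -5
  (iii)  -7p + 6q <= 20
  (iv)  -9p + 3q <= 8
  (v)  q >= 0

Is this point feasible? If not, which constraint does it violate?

not feasible — violates (v)

Constraint (v): q = -5, which is not ≥ 0. All other constraints are satisfied.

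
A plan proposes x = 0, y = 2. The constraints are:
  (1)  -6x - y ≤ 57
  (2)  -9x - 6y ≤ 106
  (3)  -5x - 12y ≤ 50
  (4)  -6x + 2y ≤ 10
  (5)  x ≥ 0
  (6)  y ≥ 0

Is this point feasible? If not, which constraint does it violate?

feasible

(1): -2 ≤ 57 ✓
(2): -12 ≤ 106 ✓
(3): -24 ≤ 50 ✓
(4): 4 ≤ 10 ✓
(5): 0 ≥ 0 ✓
(6): 2 ≥ 0 ✓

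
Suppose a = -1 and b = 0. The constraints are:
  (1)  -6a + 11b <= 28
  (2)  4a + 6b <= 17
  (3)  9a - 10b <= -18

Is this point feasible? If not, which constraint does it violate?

Constraint (3): 9a - 10b = -9, which is not ≤ -18. All other constraints are satisfied.

not feasible — violates (3)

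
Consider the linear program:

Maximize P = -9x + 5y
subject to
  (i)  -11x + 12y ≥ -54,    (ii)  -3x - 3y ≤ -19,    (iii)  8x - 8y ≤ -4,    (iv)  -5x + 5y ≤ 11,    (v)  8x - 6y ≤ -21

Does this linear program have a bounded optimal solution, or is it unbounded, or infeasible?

The boundaries -11x + 12y = -54 and 8x - 8y = -4 meet at (-60, -119/2), but that point violates -3x - 3y ≤ -19. Every candidate vertex is excluded by some other constraint, so the feasible region is empty.

infeasible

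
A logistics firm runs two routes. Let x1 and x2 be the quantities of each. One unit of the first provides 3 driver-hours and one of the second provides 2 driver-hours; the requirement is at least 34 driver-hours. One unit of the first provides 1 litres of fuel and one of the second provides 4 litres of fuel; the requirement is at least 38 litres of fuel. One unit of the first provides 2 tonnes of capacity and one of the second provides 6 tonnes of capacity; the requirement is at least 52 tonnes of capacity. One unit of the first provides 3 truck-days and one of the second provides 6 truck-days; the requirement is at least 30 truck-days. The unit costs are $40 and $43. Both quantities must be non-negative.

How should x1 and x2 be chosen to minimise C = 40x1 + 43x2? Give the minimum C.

Extreme points and C = 40x1 + 43x2:
  (0, 17) → C = 731
  (38, 0) → C = 1520
  (6, 8) → C = 584
The feasible region is unbounded (it extends along (0, 1), (1, 0)), but C strictly increases along every unbounded feasible direction, so there is no improving ray and the minimum is attained at a vertex.

The optimum lies where 3x1 + 2x2 = 34 and x1 + 4x2 = 38.
Solving simultaneously gives x1 = 6, x2 = 8.

x1 = 6, x2 = 8, minimum C = 584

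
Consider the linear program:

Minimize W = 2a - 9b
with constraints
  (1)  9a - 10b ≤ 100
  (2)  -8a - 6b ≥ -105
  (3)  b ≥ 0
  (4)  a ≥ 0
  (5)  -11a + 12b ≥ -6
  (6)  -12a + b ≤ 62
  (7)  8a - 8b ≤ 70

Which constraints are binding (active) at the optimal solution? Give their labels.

(2) and (4)

Corner points and W = 2a - 9b:
  (0, 35/2) → W = -315/2
  (8, 41/6) → W = -91/2
  (0, 0) → W = 0
  (6/11, 0) → W = 12/11

The minimum is at (0, 35/2). Substituting into each constraint, equality holds for (2) and (4); the remaining constraints have slack.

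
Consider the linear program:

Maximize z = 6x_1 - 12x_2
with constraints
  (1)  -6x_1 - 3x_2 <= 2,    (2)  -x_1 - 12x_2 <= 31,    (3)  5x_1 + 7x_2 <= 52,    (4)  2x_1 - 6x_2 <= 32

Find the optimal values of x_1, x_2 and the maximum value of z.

Feasible corners and z = 6x_1 - 12x_2:
  (1, -8/3) → z = 38
  (-170/27, 322/27) → z = -1628/9
  (33/5, -47/15) → z = 386/5
  (134/11, -14/11) → z = 972/11

At the optimal vertex, 5x_1 + 7x_2 = 52 and 2x_1 - 6x_2 = 32.
Solving simultaneously gives x_1 = 134/11, x_2 = -14/11.

x_1 = 134/11, x_2 = -14/11, maximum z = 972/11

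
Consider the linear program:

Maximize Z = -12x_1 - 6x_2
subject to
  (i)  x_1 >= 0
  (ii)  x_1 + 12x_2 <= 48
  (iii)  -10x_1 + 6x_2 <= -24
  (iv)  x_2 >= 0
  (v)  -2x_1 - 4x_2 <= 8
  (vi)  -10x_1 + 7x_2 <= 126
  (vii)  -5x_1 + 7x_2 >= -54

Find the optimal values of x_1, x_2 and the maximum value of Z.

x_1 = 12/5, x_2 = 0, maximum Z = -144/5

Corner points and Z = -12x_1 - 6x_2:
  (32/7, 76/21) → Z = -536/7
  (984/67, 186/67) → Z = -12924/67
  (12/5, 0) → Z = -144/5
  (54/5, 0) → Z = -648/5

The binding constraints are -10x_1 + 6x_2 = -24 and x_2 = 0.
Solving simultaneously gives x_1 = 12/5, x_2 = 0.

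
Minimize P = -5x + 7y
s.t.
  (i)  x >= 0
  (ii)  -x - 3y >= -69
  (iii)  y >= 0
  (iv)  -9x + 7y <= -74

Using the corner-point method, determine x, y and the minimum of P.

Extreme points and P = -5x + 7y:
  (69, 0) → P = -345
  (705/34, 547/34) → P = 152/17
  (74/9, 0) → P = -370/9

The binding constraints are -x - 3y = -69 and y = 0.
Solving simultaneously gives x = 69, y = 0.

x = 69, y = 0, minimum P = -345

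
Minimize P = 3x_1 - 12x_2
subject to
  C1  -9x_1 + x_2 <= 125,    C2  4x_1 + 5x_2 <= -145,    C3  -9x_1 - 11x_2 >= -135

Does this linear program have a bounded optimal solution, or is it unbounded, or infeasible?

Corner points and P = 3x_1 - 12x_2:
  (-110/7, -115/7) → P = 150
  (2270, -1845) → P = 28950
The feasible region has finitely many vertices and no improving ray; the minimum is 150 at (-110/7, -115/7).

bounded optimum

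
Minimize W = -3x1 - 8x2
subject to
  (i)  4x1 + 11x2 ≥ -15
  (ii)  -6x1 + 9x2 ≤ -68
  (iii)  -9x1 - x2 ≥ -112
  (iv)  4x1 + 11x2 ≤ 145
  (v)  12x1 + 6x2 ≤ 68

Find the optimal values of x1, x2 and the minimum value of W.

x1 = 85/12, x2 = -17/6, minimum W = 17/12

Corner points and W = -3x1 - 8x2:
  (613/102, -181/51) → W = 1057/102
  (419/54, -113/27) → W = 551/54
  (85/12, -17/6) → W = 17/12

At the optimal vertex, -6x1 + 9x2 = -68 and 12x1 + 6x2 = 68.
Solving simultaneously gives x1 = 85/12, x2 = -17/6.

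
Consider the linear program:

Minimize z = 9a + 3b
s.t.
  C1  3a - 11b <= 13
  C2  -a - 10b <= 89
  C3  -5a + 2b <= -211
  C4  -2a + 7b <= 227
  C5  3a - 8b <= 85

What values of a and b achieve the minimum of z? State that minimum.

a = 2295/49, b = 568/49, minimum z = 22359/49

Extreme points and z = 9a + 3b:
  (2295/49, 568/49) → z = 22359/49
  (277/3, 24) → z = 903
  (1931/31, 1557/31) → z = 22050/31
  (2411/5, 851/5) → z = 24252/5

The binding constraints are 3a - 11b = 13 and -5a + 2b = -211.
Solving simultaneously gives a = 2295/49, b = 568/49.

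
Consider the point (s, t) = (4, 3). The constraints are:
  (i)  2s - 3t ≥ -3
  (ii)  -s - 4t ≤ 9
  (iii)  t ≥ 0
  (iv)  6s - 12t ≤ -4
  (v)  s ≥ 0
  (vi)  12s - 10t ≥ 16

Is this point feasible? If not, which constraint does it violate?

feasible

(i): -1 ≥ -3 ✓
(ii): -16 ≤ 9 ✓
(iii): 3 ≥ 0 ✓
(iv): -12 ≤ -4 ✓
(v): 4 ≥ 0 ✓
(vi): 18 ≥ 16 ✓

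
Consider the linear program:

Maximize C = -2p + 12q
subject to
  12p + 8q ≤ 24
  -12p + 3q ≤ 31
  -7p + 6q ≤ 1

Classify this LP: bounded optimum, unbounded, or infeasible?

Vertices and C = -2p + 12q:
  (17/16, 45/32) → C = 59/4
  (-61/17, -205/51) → C = -698/17
The feasible region has finitely many vertices and no improving ray; the maximum is 59/4 at (17/16, 45/32).

bounded optimum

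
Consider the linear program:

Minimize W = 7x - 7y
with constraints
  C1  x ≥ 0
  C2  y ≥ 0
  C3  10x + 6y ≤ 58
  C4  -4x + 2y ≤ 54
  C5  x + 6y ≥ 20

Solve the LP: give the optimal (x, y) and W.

Corner points and W = 7x - 7y:
  (0, 29/3) → W = -203/3
  (0, 10/3) → W = -70/3
  (38/9, 71/27) → W = 301/27

The optimum lies where x = 0 and 10x + 6y = 58.
Solving simultaneously gives x = 0, y = 29/3.

x = 0, y = 29/3, minimum W = -203/3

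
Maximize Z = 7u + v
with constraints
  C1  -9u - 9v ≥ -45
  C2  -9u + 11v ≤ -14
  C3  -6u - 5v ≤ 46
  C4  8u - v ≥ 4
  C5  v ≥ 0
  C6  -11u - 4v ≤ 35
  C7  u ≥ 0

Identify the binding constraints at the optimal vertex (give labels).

C1 and C5

Vertices and Z = 7u + v:
  (69/20, 31/20) → Z = 257/10
  (5, 0) → Z = 35
  (14/9, 0) → Z = 98/9

The maximum is at (5, 0). Substituting into each constraint, equality holds for C1 and C5; the remaining constraints have slack.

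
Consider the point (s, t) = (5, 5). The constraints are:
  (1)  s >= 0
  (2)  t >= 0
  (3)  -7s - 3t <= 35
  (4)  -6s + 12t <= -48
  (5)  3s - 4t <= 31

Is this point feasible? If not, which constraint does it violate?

Constraint (4): -6s + 12t = 30, which is not ≤ -48. All other constraints are satisfied.

not feasible — violates (4)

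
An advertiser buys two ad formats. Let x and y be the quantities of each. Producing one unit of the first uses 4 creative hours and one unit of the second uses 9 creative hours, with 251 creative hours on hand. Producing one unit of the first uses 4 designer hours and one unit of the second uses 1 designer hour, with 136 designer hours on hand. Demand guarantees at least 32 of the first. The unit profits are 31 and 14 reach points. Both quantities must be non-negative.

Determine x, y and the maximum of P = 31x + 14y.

x = 32, y = 8, maximum P = 1104

Vertices and P = 31x + 14y:
  (34, 0) → P = 1054
  (32, 0) → P = 992
  (32, 8) → P = 1104

At the optimal vertex, 4x + y = 136 and x = 32.
Solving simultaneously gives x = 32, y = 8.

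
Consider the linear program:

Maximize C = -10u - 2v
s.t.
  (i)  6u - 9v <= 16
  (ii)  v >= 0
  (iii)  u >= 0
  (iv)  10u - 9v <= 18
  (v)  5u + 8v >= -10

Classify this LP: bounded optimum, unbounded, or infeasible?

Vertices and C = -10u - 2v:
  (0, 0) → C = 0
  (9/5, 0) → C = -18
The feasible region has finitely many vertices and no improving ray; the maximum is 0 at (0, 0).

bounded optimum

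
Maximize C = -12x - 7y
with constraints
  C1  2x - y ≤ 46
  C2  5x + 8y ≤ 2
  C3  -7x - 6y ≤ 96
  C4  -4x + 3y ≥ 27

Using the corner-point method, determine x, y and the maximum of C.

Corner points and C = -12x - 7y:
  (-30, 19) → C = 227
  (-210/47, 143/47) → C = 1519/47
  (-10, -13/3) → C = 451/3

x = -30, y = 19, maximum C = 227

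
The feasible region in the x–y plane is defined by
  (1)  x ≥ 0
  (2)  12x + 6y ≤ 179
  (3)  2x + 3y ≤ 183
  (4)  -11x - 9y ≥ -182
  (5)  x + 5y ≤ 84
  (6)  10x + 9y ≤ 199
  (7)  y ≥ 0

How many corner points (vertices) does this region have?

5

Intersecting each pair of boundary lines and keeping only the points that satisfy every inequality leaves:
  (0, 84/5)
  (0, 0)
  (173/14, 215/42)
  (179/12, 0)
  (77/23, 371/23)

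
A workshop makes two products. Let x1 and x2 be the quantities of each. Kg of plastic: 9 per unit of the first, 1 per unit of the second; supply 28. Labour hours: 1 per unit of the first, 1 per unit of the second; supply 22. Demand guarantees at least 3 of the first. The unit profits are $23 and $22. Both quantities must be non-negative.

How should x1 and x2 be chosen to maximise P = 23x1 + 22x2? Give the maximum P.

x1 = 3, x2 = 1, maximum P = 91

Feasible corners and P = 23x1 + 22x2:
  (28/9, 0) → P = 644/9
  (3, 0) → P = 69
  (3, 1) → P = 91

The binding constraints are 9x1 + x2 = 28 and x1 = 3.
Solving simultaneously gives x1 = 3, x2 = 1.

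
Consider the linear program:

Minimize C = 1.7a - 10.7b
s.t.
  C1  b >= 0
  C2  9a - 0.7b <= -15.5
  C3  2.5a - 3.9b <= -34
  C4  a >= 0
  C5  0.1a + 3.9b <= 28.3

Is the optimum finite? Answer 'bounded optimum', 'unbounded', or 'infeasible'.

The boundaries b = 0 and 2.5a - 3.9b = -34 meet at (-13.6, 0), but that point violates a ≥ 0. Every candidate vertex is excluded by some other constraint, so the feasible region is empty.

infeasible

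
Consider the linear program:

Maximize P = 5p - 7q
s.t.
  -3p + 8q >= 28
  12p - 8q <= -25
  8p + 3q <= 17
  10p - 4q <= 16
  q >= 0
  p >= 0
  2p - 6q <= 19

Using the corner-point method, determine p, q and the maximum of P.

At the optimal vertex, -3p + 8q = 28 and 12p - 8q = -25.
Solving simultaneously gives p = 1/3, q = 29/8.

p = 1/3, q = 29/8, maximum P = -569/24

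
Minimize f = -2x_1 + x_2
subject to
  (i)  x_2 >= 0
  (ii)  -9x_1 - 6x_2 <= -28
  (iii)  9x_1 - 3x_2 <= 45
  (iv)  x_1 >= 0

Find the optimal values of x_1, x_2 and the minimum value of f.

Vertices and f = -2x_1 + x_2:
  (28/9, 0) → f = -56/9
  (5, 0) → f = -10
  (0, 14/3) → f = 14/3
The feasible region is unbounded (it extends along (0, 1), (1, 3)), but f strictly increases along every unbounded feasible direction, so there is no improving ray and the minimum is attained at a vertex.

At the optimal vertex, x_2 = 0 and 9x_1 - 3x_2 = 45.
Solving simultaneously gives x_1 = 5, x_2 = 0.

x_1 = 5, x_2 = 0, minimum f = -10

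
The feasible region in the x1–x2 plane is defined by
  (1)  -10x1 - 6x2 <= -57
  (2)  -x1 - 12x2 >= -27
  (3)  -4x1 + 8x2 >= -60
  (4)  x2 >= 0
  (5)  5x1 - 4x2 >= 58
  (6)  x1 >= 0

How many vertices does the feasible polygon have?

Of the 15 pairwise boundary intersections, those satisfying every inequality are:
  (117/7, 6/7)
  (201/16, 77/64)
  (15, 0)
  (58/5, 0)

4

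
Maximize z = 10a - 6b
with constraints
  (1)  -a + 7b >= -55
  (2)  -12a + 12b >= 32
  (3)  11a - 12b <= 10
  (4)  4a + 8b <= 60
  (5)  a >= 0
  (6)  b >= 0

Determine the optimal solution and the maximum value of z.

Feasible corners and z = 10a - 6b:
  (29/9, 53/9) → z = -28/9
  (0, 8/3) → z = -16
  (0, 15/2) → z = -45

a = 29/9, b = 53/9, maximum z = -28/9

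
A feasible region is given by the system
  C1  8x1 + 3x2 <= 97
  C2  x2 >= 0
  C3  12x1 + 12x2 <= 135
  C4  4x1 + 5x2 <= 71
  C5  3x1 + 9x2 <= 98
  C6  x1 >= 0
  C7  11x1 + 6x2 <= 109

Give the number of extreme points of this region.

Pairwise boundary intersections that survive every other constraint:
  (0, 0)
  (109/11, 0)
  (13/24, 257/24)
  (83/10, 59/20)
  (0, 98/9)

5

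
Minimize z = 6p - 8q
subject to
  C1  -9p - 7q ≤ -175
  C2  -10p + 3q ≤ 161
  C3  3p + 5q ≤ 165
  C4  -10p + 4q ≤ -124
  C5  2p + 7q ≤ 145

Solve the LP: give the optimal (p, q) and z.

The feasible region is unbounded (it extends along (7, -9), (5, -3)), but z strictly increases along every unbounded feasible direction, so there is no improving ray and the minimum is attained at a vertex.

The optimum lies where -10p + 4q = -124 and 2p + 7q = 145.
Solving simultaneously gives p = 724/39, q = 601/39.

p = 724/39, q = 601/39, minimum z = -464/39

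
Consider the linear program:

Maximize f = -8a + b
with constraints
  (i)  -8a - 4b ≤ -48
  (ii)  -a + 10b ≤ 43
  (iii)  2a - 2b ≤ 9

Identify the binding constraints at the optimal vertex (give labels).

Feasible corners and f = -8a + b:
  (11/3, 14/3) → f = -74/3
  (11/2, 1) → f = -43
  (88/9, 95/18) → f = -1313/18

The maximum is at (11/3, 14/3). Substituting into each constraint, equality holds for (i) and (ii); the remaining constraints have slack.

(i) and (ii)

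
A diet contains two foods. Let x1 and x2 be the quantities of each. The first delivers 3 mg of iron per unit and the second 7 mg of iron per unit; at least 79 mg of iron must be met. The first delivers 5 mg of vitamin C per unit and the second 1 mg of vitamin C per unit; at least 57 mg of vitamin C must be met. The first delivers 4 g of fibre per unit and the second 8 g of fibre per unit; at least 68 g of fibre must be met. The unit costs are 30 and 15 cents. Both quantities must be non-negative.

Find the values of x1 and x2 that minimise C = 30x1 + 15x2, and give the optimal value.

x1 = 10, x2 = 7, minimum C = 405

Vertices and C = 30x1 + 15x2:
  (0, 57) → C = 855
  (79/3, 0) → C = 790
  (10, 7) → C = 405
The feasible region is unbounded (it extends along (0, 1), (1, 0)), but C strictly increases along every unbounded feasible direction, so there is no improving ray and the minimum is attained at a vertex.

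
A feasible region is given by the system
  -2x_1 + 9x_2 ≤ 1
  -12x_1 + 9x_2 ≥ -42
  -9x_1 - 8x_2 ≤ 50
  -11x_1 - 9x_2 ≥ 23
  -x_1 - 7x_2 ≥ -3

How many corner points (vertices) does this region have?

4

Intersecting each pair of boundary lines and keeping only the points that satisfy every inequality leaves:
  (-458/97, -91/97)
  (-24/13, -35/117)
  (-38/59, -326/59)
  (19/23, -82/23)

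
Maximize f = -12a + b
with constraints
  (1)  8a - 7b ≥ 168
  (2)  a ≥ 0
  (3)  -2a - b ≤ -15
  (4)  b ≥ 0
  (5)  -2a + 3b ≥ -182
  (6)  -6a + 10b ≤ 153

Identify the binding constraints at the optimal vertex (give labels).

Feasible corners and f = -12a + b:
  (21, 0) → f = -252
  (2751/38, 1116/19) → f = -810
  (91, 0) → f = -1092
  (2279/2, 699) → f = -12975

The maximum is at (21, 0). Substituting into each constraint, equality holds for (1) and (4); the remaining constraints have slack.

(1) and (4)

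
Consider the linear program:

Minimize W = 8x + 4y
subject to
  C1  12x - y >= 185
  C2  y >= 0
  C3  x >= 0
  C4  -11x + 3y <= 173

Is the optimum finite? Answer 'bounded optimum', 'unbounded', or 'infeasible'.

bounded optimum

Feasible corners and W = 8x + 4y:
  (185/12, 0) → W = 370/3
  (728/25, 4111/25) → W = 22268/25
The feasible region has finitely many vertices and no improving ray; the minimum is 370/3 at (185/12, 0).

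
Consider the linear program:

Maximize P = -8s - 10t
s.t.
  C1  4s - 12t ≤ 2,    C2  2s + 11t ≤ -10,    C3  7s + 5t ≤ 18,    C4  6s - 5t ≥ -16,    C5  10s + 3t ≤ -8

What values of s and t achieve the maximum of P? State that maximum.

Vertices and P = -8s - 10t:
  (-49/34, -11/17) → P = 18
  (-101/26, -19/13) → P = 594/13
  (-113/38, -7/19) → P = 522/19

s = -101/26, t = -19/13, maximum P = 594/13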